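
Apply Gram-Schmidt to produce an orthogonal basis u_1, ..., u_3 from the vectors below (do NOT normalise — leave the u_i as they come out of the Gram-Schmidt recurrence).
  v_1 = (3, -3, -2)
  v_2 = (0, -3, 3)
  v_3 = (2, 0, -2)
Orthogonal basis:
  u_1 = (3, -3, -2)
  u_2 = (-9/22, -57/22, 36/11)
  u_3 = (20/43, 12/43, 12/43)

Apply the Gram-Schmidt recurrence
  u_1 = v_1
  u_i = v_i − Σ_{j<i} ((v_i · u_j) / (u_j · u_j)) · u_j.

Step by step this gives:
  u_1 = (3, -3, -2)
  u_2 = (-9/22, -57/22, 36/11)
  u_3 = (20/43, 12/43, 12/43)

Orthogonality check:
  u_2 · u_1 = 0 (should be 0)
  u_3 · u_1 = 0 (should be 0)
  u_3 · u_2 = 0 (should be 0)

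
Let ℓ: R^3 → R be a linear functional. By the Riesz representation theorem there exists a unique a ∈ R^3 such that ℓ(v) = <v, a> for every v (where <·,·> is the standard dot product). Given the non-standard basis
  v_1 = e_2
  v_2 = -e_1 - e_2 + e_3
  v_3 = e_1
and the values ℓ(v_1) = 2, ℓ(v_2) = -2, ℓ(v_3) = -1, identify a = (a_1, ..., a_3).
a = (-1, 2, -1)

Write a = (a_1, ..., a_3) in the standard basis. For each basis vector v_i, ℓ(v_i) = <v_i, a> is a linear equation in the a_j's. Collect the n equations into a matrix system V a = ℓ, where row i of V is v_i (expressed in the standard basis). Since V is invertible (lower-triangular with 1s on the diagonal, up to permutation), solve by back-substitution:
  V =
[[0, 1, 0],
 [-1, -1, 1],
 [1, 0, 0]]
  V a = (2, -2, -1)
Solving gives a = (-1, 2, -1).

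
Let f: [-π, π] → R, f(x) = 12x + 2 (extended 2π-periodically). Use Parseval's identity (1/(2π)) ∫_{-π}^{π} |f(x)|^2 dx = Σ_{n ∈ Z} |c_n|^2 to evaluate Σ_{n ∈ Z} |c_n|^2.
Σ |c_n|^2 = 48π^2 + 4

Expand and integrate term by term over [-π, π]:
  ∫ (12x)^2 dx = 144·(2π^3/3); ∫ 2·12·(2)·x dx = 0 (odd integrand); ∫ 2^2 dx = 4·2π.
So (1/(2π)) ∫_{-π}^{π} (12x + 2)^2 dx = 144π^2/3 + 4 = 48π^2 + 4.
Parseval ⇒ Σ |c_n|^2 = 48π^2 + 4.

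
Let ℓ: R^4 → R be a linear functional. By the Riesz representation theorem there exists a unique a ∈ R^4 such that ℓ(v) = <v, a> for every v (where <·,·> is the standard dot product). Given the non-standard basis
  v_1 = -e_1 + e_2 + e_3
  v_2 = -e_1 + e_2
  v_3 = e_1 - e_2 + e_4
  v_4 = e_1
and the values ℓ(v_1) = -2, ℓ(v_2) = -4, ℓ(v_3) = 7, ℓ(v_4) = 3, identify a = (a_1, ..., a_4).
a = (3, -1, 2, 3)

Write a = (a_1, ..., a_4) in the standard basis. For each basis vector v_i, ℓ(v_i) = <v_i, a> is a linear equation in the a_j's. Collect the n equations into a matrix system V a = ℓ, where row i of V is v_i (expressed in the standard basis). Since V is invertible (lower-triangular with 1s on the diagonal, up to permutation), solve by back-substitution:
  V =
[[-1, 1, 1, 0],
 [-1, 1, 0, 0],
 [1, -1, 0, 1],
 [1, 0, 0, 0]]
  V a = (-2, -4, 7, 3)
Solving gives a = (3, -1, 2, 3).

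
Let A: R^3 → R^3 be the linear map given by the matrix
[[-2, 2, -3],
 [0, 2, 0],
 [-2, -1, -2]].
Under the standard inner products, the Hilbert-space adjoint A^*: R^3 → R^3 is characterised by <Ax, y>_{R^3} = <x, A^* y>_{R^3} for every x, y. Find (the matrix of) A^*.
A^* = A^T =
[[-2, 0, -2],
 [2, 2, -1],
 [-3, 0, -2]]

For real matrices with standard dot products, the defining identity <Ax, y> = <x, A^* y> gives (Ax)^T y = x^T (A^*) y, i.e. x^T A^T y = x^T (A^*) y. Since this holds for all x, y, we must have A^* = A^T. Therefore
A^* =
[[-2, 0, -2],
 [2, 2, -1],
 [-3, 0, -2]].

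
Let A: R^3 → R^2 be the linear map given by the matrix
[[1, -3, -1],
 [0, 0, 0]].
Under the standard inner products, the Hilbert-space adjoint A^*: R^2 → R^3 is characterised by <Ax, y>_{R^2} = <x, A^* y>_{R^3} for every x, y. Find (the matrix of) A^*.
A^* = A^T =
[[1, 0],
 [-3, 0],
 [-1, 0]]

For real matrices with standard dot products, the defining identity <Ax, y> = <x, A^* y> gives (Ax)^T y = x^T (A^*) y, i.e. x^T A^T y = x^T (A^*) y. Since this holds for all x, y, we must have A^* = A^T. Therefore
A^* =
[[1, 0],
 [-3, 0],
 [-1, 0]].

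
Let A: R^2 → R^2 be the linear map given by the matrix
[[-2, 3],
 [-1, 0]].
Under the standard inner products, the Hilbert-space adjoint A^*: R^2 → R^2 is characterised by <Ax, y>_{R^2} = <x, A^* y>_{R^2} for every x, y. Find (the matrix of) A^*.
A^* = A^T =
[[-2, -1],
 [3, 0]]

For real matrices with standard dot products, the defining identity <Ax, y> = <x, A^* y> gives (Ax)^T y = x^T (A^*) y, i.e. x^T A^T y = x^T (A^*) y. Since this holds for all x, y, we must have A^* = A^T. Therefore
A^* =
[[-2, -1],
 [3, 0]].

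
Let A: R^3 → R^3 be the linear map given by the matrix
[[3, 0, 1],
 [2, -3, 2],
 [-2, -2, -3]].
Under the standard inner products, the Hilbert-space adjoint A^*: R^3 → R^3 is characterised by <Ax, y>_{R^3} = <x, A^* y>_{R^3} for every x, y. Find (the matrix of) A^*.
A^* = A^T =
[[3, 2, -2],
 [0, -3, -2],
 [1, 2, -3]]

For real matrices with standard dot products, the defining identity <Ax, y> = <x, A^* y> gives (Ax)^T y = x^T (A^*) y, i.e. x^T A^T y = x^T (A^*) y. Since this holds for all x, y, we must have A^* = A^T. Therefore
A^* =
[[3, 2, -2],
 [0, -3, -2],
 [1, 2, -3]].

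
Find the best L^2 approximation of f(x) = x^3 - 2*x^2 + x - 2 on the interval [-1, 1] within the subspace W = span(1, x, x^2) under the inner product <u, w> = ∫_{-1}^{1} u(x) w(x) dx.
g(x) = -2*x^2 + 8*x/5 - 2

The best approximation g ∈ W is the orthogonal projection of f onto W. Writing g = a_0 + a_1 x + a_2 x^2, the coefficients solve the normal equations G · a = b where
  G_{ij} = <φ_i, φ_j> and b_i = <f, φ_i>, with φ_0 = 1, φ_1 = x, φ_2 = x^2.
G =
  [2, 0, 2/3]
  [0, 2/3, 0]
  [2/3, 0, 2/5],
b = (-16/3, 16/15, -32/15).
Solving gives a_0 = -2, a_1 = 8/5, a_2 = -2, so
  g(x) = -2*x^2 + 8*x/5 - 2.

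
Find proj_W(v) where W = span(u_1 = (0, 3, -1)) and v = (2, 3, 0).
proj_W(v) = (0, 27/10, -9/10)

Set up U = [u_1 | ... | u_1] ∈ R^(3×1). The projector onto W = col(U) is P = U (U^T U)^(-1) U^T.
Compute U^T U =
  [10],
and U^T v = (9).
Solve U^T U · c = U^T v for the coefficients: c = (9/10). The projection is proj_W(v) = U c.
Check: (v - proj_W(v)) · u_1 = 0  (should be 0).
Result: proj_W(v) = (0, 27/10, -9/10).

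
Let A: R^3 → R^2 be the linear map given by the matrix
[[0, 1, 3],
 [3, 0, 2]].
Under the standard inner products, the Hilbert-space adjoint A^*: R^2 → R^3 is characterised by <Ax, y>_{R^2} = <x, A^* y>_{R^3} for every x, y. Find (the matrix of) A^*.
A^* = A^T =
[[0, 3],
 [1, 0],
 [3, 2]]

For real matrices with standard dot products, the defining identity <Ax, y> = <x, A^* y> gives (Ax)^T y = x^T (A^*) y, i.e. x^T A^T y = x^T (A^*) y. Since this holds for all x, y, we must have A^* = A^T. Therefore
A^* =
[[0, 3],
 [1, 0],
 [3, 2]].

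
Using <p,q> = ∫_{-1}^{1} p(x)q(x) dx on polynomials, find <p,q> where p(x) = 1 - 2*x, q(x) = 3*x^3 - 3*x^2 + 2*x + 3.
<p,q> = -16/15

Expand the product: p(x)·q(x) = -6*x^4 + 9*x^3 - 7*x^2 - 4*x + 3.
∫_{-1}^{1} of each monomial x^k gives [2/(k+1) if k even, 0 if k odd]. Integrating term-by-term (or equivalently evaluating the antiderivative F(x) = -6*x^5/5 + 9*x^4/4 - 7*x^3/3 - 2*x^2 + 3*x at the endpoints):
  F(1) − F(−1) = -17/60 − (47/60) = -16/15.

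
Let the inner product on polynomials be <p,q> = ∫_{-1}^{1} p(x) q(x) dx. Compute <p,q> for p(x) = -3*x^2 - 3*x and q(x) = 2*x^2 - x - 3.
<p,q> = 28/5

Expand the product: p(x)·q(x) = -6*x^4 - 3*x^3 + 12*x^2 + 9*x.
∫_{-1}^{1} of each monomial x^k gives [2/(k+1) if k even, 0 if k odd]. Integrating term-by-term (or equivalently evaluating the antiderivative F(x) = -6*x^5/5 - 3*x^4/4 + 4*x^3 + 9*x^2/2 at the endpoints):
  F(1) − F(−1) = 131/20 − (19/20) = 28/5.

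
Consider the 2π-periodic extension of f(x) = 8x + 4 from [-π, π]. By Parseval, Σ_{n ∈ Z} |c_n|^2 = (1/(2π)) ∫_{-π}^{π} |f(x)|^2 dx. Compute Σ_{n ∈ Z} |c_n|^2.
Σ |c_n|^2 = 64π^2/3 + 16

Expand and integrate term by term over [-π, π]:
  ∫ (8x)^2 dx = 64·(2π^3/3); ∫ 2·8·(4)·x dx = 0 (odd integrand); ∫ 4^2 dx = 16·2π.
So (1/(2π)) ∫_{-π}^{π} (8x + 4)^2 dx = 64π^2/3 + 16 = 64π^2/3 + 16.
Parseval ⇒ Σ |c_n|^2 = 64π^2/3 + 16.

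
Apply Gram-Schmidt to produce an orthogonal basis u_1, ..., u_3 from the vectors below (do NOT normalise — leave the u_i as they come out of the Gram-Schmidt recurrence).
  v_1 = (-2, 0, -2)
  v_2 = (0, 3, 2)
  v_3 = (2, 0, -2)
Orthogonal basis:
  u_1 = (-2, 0, -2)
  u_2 = (-1, 3, 1)
  u_3 = (18/11, 12/11, -18/11)

Apply the Gram-Schmidt recurrence
  u_1 = v_1
  u_i = v_i − Σ_{j<i} ((v_i · u_j) / (u_j · u_j)) · u_j.

Step by step this gives:
  u_1 = (-2, 0, -2)
  u_2 = (-1, 3, 1)
  u_3 = (18/11, 12/11, -18/11)

Orthogonality check:
  u_2 · u_1 = 0 (should be 0)
  u_3 · u_1 = 0 (should be 0)
  u_3 · u_2 = 0 (should be 0)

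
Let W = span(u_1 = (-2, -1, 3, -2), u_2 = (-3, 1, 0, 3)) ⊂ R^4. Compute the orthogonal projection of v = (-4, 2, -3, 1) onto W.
proj_W(v) = (-747/341, 379/341, -234/341, 1059/341)

Set up U = [u_1 | ... | u_2] ∈ R^(4×2). The projector onto W = col(U) is P = U (U^T U)^(-1) U^T.
Compute U^T U =
  [18, -1]
  [-1, 19],
and U^T v = (-5, 17).
Solve U^T U · c = U^T v for the coefficients: c = (-78/341, 301/341). The projection is proj_W(v) = U c.
Check: (v - proj_W(v)) · u_1 = 0  (should be 0).
Check: (v - proj_W(v)) · u_2 = 0  (should be 0).
Result: proj_W(v) = (-747/341, 379/341, -234/341, 1059/341).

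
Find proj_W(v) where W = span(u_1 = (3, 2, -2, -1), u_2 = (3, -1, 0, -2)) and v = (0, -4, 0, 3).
proj_W(v) = (-73/57, -335/171, 272/171, 10/171)

Set up U = [u_1 | ... | u_2] ∈ R^(4×2). The projector onto W = col(U) is P = U (U^T U)^(-1) U^T.
Compute U^T U =
  [18, 9]
  [9, 14],
and U^T v = (-11, -2).
Solve U^T U · c = U^T v for the coefficients: c = (-136/171, 7/19). The projection is proj_W(v) = U c.
Check: (v - proj_W(v)) · u_1 = 0  (should be 0).
Check: (v - proj_W(v)) · u_2 = 0  (should be 0).
Result: proj_W(v) = (-73/57, -335/171, 272/171, 10/171).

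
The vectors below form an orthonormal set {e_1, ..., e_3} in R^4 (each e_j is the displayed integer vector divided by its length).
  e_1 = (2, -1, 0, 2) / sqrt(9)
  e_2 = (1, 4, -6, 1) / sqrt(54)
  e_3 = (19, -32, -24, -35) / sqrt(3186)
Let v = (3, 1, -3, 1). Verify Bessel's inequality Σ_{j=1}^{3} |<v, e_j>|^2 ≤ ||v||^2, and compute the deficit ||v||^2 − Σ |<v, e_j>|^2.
Σ |<v, e_j>|^2 = 1131/59; ||v||^2 = 20; deficit = 49/59

Write each e_j = u_j / sqrt(<u_j, u_j>) where u_j is the displayed integer vector. Then <v, e_j> = <v, u_j> / sqrt(<u_j, u_j>), so |<v, e_j>|^2 = <v, u_j>^2 / <u_j, u_j>.
Coefficients: <v, e_1> = 7/sqrt(9), <v, e_2> = 26/sqrt(54), <v, e_3> = 62/sqrt(3186).
Square and sum: Σ |<v, e_j>|^2 = 1131/59.
Compute ||v||^2 = v·v = 20.
Deficit = 20 − 1131/59 = 49/59 ≥ 0, confirming Bessel's inequality. (The deficit equals ||v − Σ <v,e_j> e_j||^2, the squared distance from v to span{e_j}.)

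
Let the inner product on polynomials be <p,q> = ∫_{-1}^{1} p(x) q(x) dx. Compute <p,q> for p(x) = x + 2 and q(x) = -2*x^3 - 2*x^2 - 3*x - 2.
<p,q> = -202/15

Expand the product: p(x)·q(x) = -2*x^4 - 6*x^3 - 7*x^2 - 8*x - 4.
∫_{-1}^{1} of each monomial x^k gives [2/(k+1) if k even, 0 if k odd]. Integrating term-by-term (or equivalently evaluating the antiderivative F(x) = -2*x^5/5 - 3*x^4/2 - 7*x^3/3 - 4*x^2 - 4*x at the endpoints):
  F(1) − F(−1) = -367/30 − (37/30) = -202/15.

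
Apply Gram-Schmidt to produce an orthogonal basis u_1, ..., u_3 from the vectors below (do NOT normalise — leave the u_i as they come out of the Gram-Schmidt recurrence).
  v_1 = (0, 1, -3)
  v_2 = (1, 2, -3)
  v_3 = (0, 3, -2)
Orthogonal basis:
  u_1 = (0, 1, -3)
  u_2 = (1, 9/10, 3/10)
  u_3 = (-21/19, 21/19, 7/19)

Apply the Gram-Schmidt recurrence
  u_1 = v_1
  u_i = v_i − Σ_{j<i} ((v_i · u_j) / (u_j · u_j)) · u_j.

Step by step this gives:
  u_1 = (0, 1, -3)
  u_2 = (1, 9/10, 3/10)
  u_3 = (-21/19, 21/19, 7/19)

Orthogonality check:
  u_2 · u_1 = 0 (should be 0)
  u_3 · u_1 = 0 (should be 0)
  u_3 · u_2 = 0 (should be 0)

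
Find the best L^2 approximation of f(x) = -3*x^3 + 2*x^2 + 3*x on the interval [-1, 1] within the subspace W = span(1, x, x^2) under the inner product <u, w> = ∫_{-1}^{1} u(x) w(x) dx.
g(x) = 2*x^2 + 6*x/5

The best approximation g ∈ W is the orthogonal projection of f onto W. Writing g = a_0 + a_1 x + a_2 x^2, the coefficients solve the normal equations G · a = b where
  G_{ij} = <φ_i, φ_j> and b_i = <f, φ_i>, with φ_0 = 1, φ_1 = x, φ_2 = x^2.
G =
  [2, 0, 2/3]
  [0, 2/3, 0]
  [2/3, 0, 2/5],
b = (4/3, 4/5, 4/5).
Solving gives a_0 = 0, a_1 = 6/5, a_2 = 2, so
  g(x) = 2*x^2 + 6*x/5.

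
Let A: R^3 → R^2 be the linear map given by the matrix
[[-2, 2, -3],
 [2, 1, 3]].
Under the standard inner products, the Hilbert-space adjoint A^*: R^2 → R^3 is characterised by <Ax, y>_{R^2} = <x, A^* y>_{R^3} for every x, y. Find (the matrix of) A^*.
A^* = A^T =
[[-2, 2],
 [2, 1],
 [-3, 3]]

For real matrices with standard dot products, the defining identity <Ax, y> = <x, A^* y> gives (Ax)^T y = x^T (A^*) y, i.e. x^T A^T y = x^T (A^*) y. Since this holds for all x, y, we must have A^* = A^T. Therefore
A^* =
[[-2, 2],
 [2, 1],
 [-3, 3]].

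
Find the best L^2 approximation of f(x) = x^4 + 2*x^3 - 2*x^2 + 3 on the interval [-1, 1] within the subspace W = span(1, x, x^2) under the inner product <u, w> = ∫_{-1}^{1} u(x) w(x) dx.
g(x) = -8*x^2/7 + 6*x/5 + 102/35

The best approximation g ∈ W is the orthogonal projection of f onto W. Writing g = a_0 + a_1 x + a_2 x^2, the coefficients solve the normal equations G · a = b where
  G_{ij} = <φ_i, φ_j> and b_i = <f, φ_i>, with φ_0 = 1, φ_1 = x, φ_2 = x^2.
G =
  [2, 0, 2/3]
  [0, 2/3, 0]
  [2/3, 0, 2/5],
b = (76/15, 4/5, 52/35).
Solving gives a_0 = 102/35, a_1 = 6/5, a_2 = -8/7, so
  g(x) = -8*x^2/7 + 6*x/5 + 102/35.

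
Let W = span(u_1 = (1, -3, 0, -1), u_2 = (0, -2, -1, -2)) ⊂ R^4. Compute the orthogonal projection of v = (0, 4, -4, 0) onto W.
proj_W(v) = (-76/35, 124/35, -52/35, -4/5)

Set up U = [u_1 | ... | u_2] ∈ R^(4×2). The projector onto W = col(U) is P = U (U^T U)^(-1) U^T.
Compute U^T U =
  [11, 8]
  [8, 9],
and U^T v = (-12, -4).
Solve U^T U · c = U^T v for the coefficients: c = (-76/35, 52/35). The projection is proj_W(v) = U c.
Check: (v - proj_W(v)) · u_1 = 0  (should be 0).
Check: (v - proj_W(v)) · u_2 = 0  (should be 0).
Result: proj_W(v) = (-76/35, 124/35, -52/35, -4/5).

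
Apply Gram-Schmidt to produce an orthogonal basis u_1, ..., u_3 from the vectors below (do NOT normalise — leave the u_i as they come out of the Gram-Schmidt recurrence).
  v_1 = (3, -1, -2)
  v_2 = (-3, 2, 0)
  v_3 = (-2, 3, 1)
Orthogonal basis:
  u_1 = (3, -1, -2)
  u_2 = (-9/14, 17/14, -11/7)
  u_3 = (52/61, 78/61, 39/61)

Apply the Gram-Schmidt recurrence
  u_1 = v_1
  u_i = v_i − Σ_{j<i} ((v_i · u_j) / (u_j · u_j)) · u_j.

Step by step this gives:
  u_1 = (3, -1, -2)
  u_2 = (-9/14, 17/14, -11/7)
  u_3 = (52/61, 78/61, 39/61)

Orthogonality check:
  u_2 · u_1 = 0 (should be 0)
  u_3 · u_1 = 0 (should be 0)
  u_3 · u_2 = 0 (should be 0)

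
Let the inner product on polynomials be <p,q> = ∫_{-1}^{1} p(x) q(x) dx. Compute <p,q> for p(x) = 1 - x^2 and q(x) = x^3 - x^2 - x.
<p,q> = -4/15

Expand the product: p(x)·q(x) = -x^5 + x^4 + 2*x^3 - x^2 - x.
∫_{-1}^{1} of each monomial x^k gives [2/(k+1) if k even, 0 if k odd]. Integrating term-by-term (or equivalently evaluating the antiderivative F(x) = -x^6/6 + x^5/5 + x^4/2 - x^3/3 - x^2/2 at the endpoints):
  F(1) − F(−1) = -3/10 − (-1/30) = -4/15.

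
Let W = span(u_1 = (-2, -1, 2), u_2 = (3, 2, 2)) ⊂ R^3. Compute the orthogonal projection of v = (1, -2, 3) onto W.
proj_W(v) = (-37/137, 16/137, 382/137)

Set up U = [u_1 | ... | u_2] ∈ R^(3×2). The projector onto W = col(U) is P = U (U^T U)^(-1) U^T.
Compute U^T U =
  [9, -4]
  [-4, 17],
and U^T v = (6, 5).
Solve U^T U · c = U^T v for the coefficients: c = (122/137, 69/137). The projection is proj_W(v) = U c.
Check: (v - proj_W(v)) · u_1 = 0  (should be 0).
Check: (v - proj_W(v)) · u_2 = 0  (should be 0).
Result: proj_W(v) = (-37/137, 16/137, 382/137).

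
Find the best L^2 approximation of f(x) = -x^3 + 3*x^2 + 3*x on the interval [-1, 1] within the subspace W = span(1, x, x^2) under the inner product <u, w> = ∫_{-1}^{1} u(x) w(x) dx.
g(x) = 3*x^2 + 12*x/5

The best approximation g ∈ W is the orthogonal projection of f onto W. Writing g = a_0 + a_1 x + a_2 x^2, the coefficients solve the normal equations G · a = b where
  G_{ij} = <φ_i, φ_j> and b_i = <f, φ_i>, with φ_0 = 1, φ_1 = x, φ_2 = x^2.
G =
  [2, 0, 2/3]
  [0, 2/3, 0]
  [2/3, 0, 2/5],
b = (2, 8/5, 6/5).
Solving gives a_0 = 0, a_1 = 12/5, a_2 = 3, so
  g(x) = 3*x^2 + 12*x/5.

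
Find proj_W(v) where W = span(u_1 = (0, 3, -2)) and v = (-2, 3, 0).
proj_W(v) = (0, 27/13, -18/13)

Set up U = [u_1 | ... | u_1] ∈ R^(3×1). The projector onto W = col(U) is P = U (U^T U)^(-1) U^T.
Compute U^T U =
  [13],
and U^T v = (9).
Solve U^T U · c = U^T v for the coefficients: c = (9/13). The projection is proj_W(v) = U c.
Check: (v - proj_W(v)) · u_1 = 0  (should be 0).
Result: proj_W(v) = (0, 27/13, -18/13).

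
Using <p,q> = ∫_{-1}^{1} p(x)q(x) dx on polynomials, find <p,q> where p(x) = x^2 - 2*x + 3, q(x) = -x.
<p,q> = 4/3

Expand the product: p(x)·q(x) = -x^3 + 2*x^2 - 3*x.
∫_{-1}^{1} of each monomial x^k gives [2/(k+1) if k even, 0 if k odd]. Integrating term-by-term (or equivalently evaluating the antiderivative F(x) = -x^4/4 + 2*x^3/3 - 3*x^2/2 at the endpoints):
  F(1) − F(−1) = -13/12 − (-29/12) = 4/3.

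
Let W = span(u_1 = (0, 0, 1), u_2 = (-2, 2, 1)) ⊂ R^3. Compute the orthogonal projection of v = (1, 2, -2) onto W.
proj_W(v) = (-1/2, 1/2, -2)

Set up U = [u_1 | ... | u_2] ∈ R^(3×2). The projector onto W = col(U) is P = U (U^T U)^(-1) U^T.
Compute U^T U =
  [1, 1]
  [1, 9],
and U^T v = (-2, 0).
Solve U^T U · c = U^T v for the coefficients: c = (-9/4, 1/4). The projection is proj_W(v) = U c.
Check: (v - proj_W(v)) · u_1 = 0  (should be 0).
Check: (v - proj_W(v)) · u_2 = 0  (should be 0).
Result: proj_W(v) = (-1/2, 1/2, -2).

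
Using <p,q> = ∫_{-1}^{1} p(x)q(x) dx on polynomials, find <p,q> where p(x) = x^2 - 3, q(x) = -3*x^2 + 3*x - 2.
<p,q> = 232/15

Expand the product: p(x)·q(x) = -3*x^4 + 3*x^3 + 7*x^2 - 9*x + 6.
∫_{-1}^{1} of each monomial x^k gives [2/(k+1) if k even, 0 if k odd]. Integrating term-by-term (or equivalently evaluating the antiderivative F(x) = -3*x^5/5 + 3*x^4/4 + 7*x^3/3 - 9*x^2/2 + 6*x at the endpoints):
  F(1) − F(−1) = 239/60 − (-689/60) = 232/15.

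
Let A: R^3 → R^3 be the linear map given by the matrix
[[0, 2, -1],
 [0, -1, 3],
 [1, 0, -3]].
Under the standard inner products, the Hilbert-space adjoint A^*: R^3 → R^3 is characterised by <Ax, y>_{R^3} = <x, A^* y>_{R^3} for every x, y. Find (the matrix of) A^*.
A^* = A^T =
[[0, 0, 1],
 [2, -1, 0],
 [-1, 3, -3]]

For real matrices with standard dot products, the defining identity <Ax, y> = <x, A^* y> gives (Ax)^T y = x^T (A^*) y, i.e. x^T A^T y = x^T (A^*) y. Since this holds for all x, y, we must have A^* = A^T. Therefore
A^* =
[[0, 0, 1],
 [2, -1, 0],
 [-1, 3, -3]].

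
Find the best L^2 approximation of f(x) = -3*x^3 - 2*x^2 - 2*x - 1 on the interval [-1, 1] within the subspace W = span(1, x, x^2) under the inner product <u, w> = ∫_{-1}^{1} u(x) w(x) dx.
g(x) = -2*x^2 - 19*x/5 - 1

The best approximation g ∈ W is the orthogonal projection of f onto W. Writing g = a_0 + a_1 x + a_2 x^2, the coefficients solve the normal equations G · a = b where
  G_{ij} = <φ_i, φ_j> and b_i = <f, φ_i>, with φ_0 = 1, φ_1 = x, φ_2 = x^2.
G =
  [2, 0, 2/3]
  [0, 2/3, 0]
  [2/3, 0, 2/5],
b = (-10/3, -38/15, -22/15).
Solving gives a_0 = -1, a_1 = -19/5, a_2 = -2, so
  g(x) = -2*x^2 - 19*x/5 - 1.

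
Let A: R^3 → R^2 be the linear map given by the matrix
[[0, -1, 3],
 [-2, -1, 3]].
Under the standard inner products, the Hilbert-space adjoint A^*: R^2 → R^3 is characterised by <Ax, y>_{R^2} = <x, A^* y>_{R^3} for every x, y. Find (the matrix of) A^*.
A^* = A^T =
[[0, -2],
 [-1, -1],
 [3, 3]]

For real matrices with standard dot products, the defining identity <Ax, y> = <x, A^* y> gives (Ax)^T y = x^T (A^*) y, i.e. x^T A^T y = x^T (A^*) y. Since this holds for all x, y, we must have A^* = A^T. Therefore
A^* =
[[0, -2],
 [-1, -1],
 [3, 3]].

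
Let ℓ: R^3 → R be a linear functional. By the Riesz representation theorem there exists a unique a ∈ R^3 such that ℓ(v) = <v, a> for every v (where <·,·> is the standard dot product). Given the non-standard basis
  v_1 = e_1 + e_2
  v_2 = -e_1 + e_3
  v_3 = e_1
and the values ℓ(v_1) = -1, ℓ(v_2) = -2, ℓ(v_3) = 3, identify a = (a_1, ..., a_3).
a = (3, -4, 1)

Write a = (a_1, ..., a_3) in the standard basis. For each basis vector v_i, ℓ(v_i) = <v_i, a> is a linear equation in the a_j's. Collect the n equations into a matrix system V a = ℓ, where row i of V is v_i (expressed in the standard basis). Since V is invertible (lower-triangular with 1s on the diagonal, up to permutation), solve by back-substitution:
  V =
[[1, 1, 0],
 [-1, 0, 1],
 [1, 0, 0]]
  V a = (-1, -2, 3)
Solving gives a = (3, -4, 1).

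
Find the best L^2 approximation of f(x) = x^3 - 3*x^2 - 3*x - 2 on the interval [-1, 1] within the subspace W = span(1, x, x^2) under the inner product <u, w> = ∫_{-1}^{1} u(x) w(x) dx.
g(x) = -3*x^2 - 12*x/5 - 2

The best approximation g ∈ W is the orthogonal projection of f onto W. Writing g = a_0 + a_1 x + a_2 x^2, the coefficients solve the normal equations G · a = b where
  G_{ij} = <φ_i, φ_j> and b_i = <f, φ_i>, with φ_0 = 1, φ_1 = x, φ_2 = x^2.
G =
  [2, 0, 2/3]
  [0, 2/3, 0]
  [2/3, 0, 2/5],
b = (-6, -8/5, -38/15).
Solving gives a_0 = -2, a_1 = -12/5, a_2 = -3, so
  g(x) = -3*x^2 - 12*x/5 - 2.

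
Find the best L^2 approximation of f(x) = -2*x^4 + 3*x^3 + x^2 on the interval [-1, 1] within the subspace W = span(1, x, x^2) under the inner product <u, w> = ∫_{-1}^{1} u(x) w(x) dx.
g(x) = -5*x^2/7 + 9*x/5 + 6/35

The best approximation g ∈ W is the orthogonal projection of f onto W. Writing g = a_0 + a_1 x + a_2 x^2, the coefficients solve the normal equations G · a = b where
  G_{ij} = <φ_i, φ_j> and b_i = <f, φ_i>, with φ_0 = 1, φ_1 = x, φ_2 = x^2.
G =
  [2, 0, 2/3]
  [0, 2/3, 0]
  [2/3, 0, 2/5],
b = (-2/15, 6/5, -6/35).
Solving gives a_0 = 6/35, a_1 = 9/5, a_2 = -5/7, so
  g(x) = -5*x^2/7 + 9*x/5 + 6/35.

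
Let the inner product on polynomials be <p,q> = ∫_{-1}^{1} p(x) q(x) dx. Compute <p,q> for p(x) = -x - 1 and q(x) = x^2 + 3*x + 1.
<p,q> = -14/3

Expand the product: p(x)·q(x) = -x^3 - 4*x^2 - 4*x - 1.
∫_{-1}^{1} of each monomial x^k gives [2/(k+1) if k even, 0 if k odd]. Integrating term-by-term (or equivalently evaluating the antiderivative F(x) = -x^4/4 - 4*x^3/3 - 2*x^2 - x at the endpoints):
  F(1) − F(−1) = -55/12 − (1/12) = -14/3.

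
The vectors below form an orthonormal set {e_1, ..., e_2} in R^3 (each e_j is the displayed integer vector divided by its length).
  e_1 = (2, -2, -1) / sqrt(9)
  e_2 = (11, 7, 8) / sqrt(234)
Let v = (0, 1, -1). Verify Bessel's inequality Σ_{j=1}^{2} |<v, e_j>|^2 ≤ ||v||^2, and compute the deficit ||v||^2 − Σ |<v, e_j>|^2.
Σ |<v, e_j>|^2 = 3/26; ||v||^2 = 2; deficit = 49/26

Write each e_j = u_j / sqrt(<u_j, u_j>) where u_j is the displayed integer vector. Then <v, e_j> = <v, u_j> / sqrt(<u_j, u_j>), so |<v, e_j>|^2 = <v, u_j>^2 / <u_j, u_j>.
Coefficients: <v, e_1> = -1/sqrt(9), <v, e_2> = -1/sqrt(234).
Square and sum: Σ |<v, e_j>|^2 = 3/26.
Compute ||v||^2 = v·v = 2.
Deficit = 2 − 3/26 = 49/26 ≥ 0, confirming Bessel's inequality. (The deficit equals ||v − Σ <v,e_j> e_j||^2, the squared distance from v to span{e_j}.)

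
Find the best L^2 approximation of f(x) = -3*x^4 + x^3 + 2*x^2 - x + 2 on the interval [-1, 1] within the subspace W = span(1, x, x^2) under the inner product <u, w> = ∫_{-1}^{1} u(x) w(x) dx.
g(x) = -4*x^2/7 - 2*x/5 + 79/35

The best approximation g ∈ W is the orthogonal projection of f onto W. Writing g = a_0 + a_1 x + a_2 x^2, the coefficients solve the normal equations G · a = b where
  G_{ij} = <φ_i, φ_j> and b_i = <f, φ_i>, with φ_0 = 1, φ_1 = x, φ_2 = x^2.
G =
  [2, 0, 2/3]
  [0, 2/3, 0]
  [2/3, 0, 2/5],
b = (62/15, -4/15, 134/105).
Solving gives a_0 = 79/35, a_1 = -2/5, a_2 = -4/7, so
  g(x) = -4*x^2/7 - 2*x/5 + 79/35.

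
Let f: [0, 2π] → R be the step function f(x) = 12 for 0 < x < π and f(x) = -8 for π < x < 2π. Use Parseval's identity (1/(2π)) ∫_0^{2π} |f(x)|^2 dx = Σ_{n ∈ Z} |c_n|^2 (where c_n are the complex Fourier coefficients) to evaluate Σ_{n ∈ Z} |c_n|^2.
Σ |c_n|^2 = 104

Parseval equates the L^2 energy of f (normalised by 1/(2π)) with the ℓ^2 sum of its Fourier coefficients: (1/(2π)) ∫_0^{2π} |f|^2 = Σ |c_n|^2.
Compute the left side: (1/(2π)) [∫_0^π 12^2 dx + ∫_π^{2π} (-8)^2 dx] = (1/(2π)) · (144π + 64π) = (144 + 64)/2 = 104.
So Σ_{n ∈ Z} |c_n|^2 = 104.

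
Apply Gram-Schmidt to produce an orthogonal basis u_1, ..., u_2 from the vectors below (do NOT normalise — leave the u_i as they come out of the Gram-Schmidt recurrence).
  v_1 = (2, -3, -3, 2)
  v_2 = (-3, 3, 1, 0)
Orthogonal basis:
  u_1 = (2, -3, -3, 2)
  u_2 = (-21/13, 12/13, -14/13, 18/13)

Apply the Gram-Schmidt recurrence
  u_1 = v_1
  u_i = v_i − Σ_{j<i} ((v_i · u_j) / (u_j · u_j)) · u_j.

Step by step this gives:
  u_1 = (2, -3, -3, 2)
  u_2 = (-21/13, 12/13, -14/13, 18/13)

Orthogonality check:
  u_2 · u_1 = 0 (should be 0)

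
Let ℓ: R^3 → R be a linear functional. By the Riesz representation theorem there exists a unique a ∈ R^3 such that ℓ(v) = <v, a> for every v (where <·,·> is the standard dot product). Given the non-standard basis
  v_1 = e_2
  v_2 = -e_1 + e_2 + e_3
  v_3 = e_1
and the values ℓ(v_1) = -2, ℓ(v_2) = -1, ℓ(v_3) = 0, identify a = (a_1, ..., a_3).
a = (0, -2, 1)

Write a = (a_1, ..., a_3) in the standard basis. For each basis vector v_i, ℓ(v_i) = <v_i, a> is a linear equation in the a_j's. Collect the n equations into a matrix system V a = ℓ, where row i of V is v_i (expressed in the standard basis). Since V is invertible (lower-triangular with 1s on the diagonal, up to permutation), solve by back-substitution:
  V =
[[0, 1, 0],
 [-1, 1, 1],
 [1, 0, 0]]
  V a = (-2, -1, 0)
Solving gives a = (0, -2, 1).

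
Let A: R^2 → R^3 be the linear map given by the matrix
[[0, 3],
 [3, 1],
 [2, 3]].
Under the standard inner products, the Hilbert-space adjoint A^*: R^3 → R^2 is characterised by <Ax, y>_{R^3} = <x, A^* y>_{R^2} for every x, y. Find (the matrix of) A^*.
A^* = A^T =
[[0, 3, 2],
 [3, 1, 3]]

For real matrices with standard dot products, the defining identity <Ax, y> = <x, A^* y> gives (Ax)^T y = x^T (A^*) y, i.e. x^T A^T y = x^T (A^*) y. Since this holds for all x, y, we must have A^* = A^T. Therefore
A^* =
[[0, 3, 2],
 [3, 1, 3]].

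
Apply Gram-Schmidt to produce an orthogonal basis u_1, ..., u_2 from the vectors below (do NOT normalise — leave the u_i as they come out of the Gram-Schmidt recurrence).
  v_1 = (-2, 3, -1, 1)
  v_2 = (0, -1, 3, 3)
Orthogonal basis:
  u_1 = (-2, 3, -1, 1)
  u_2 = (-2/5, -2/5, 14/5, 16/5)

Apply the Gram-Schmidt recurrence
  u_1 = v_1
  u_i = v_i − Σ_{j<i} ((v_i · u_j) / (u_j · u_j)) · u_j.

Step by step this gives:
  u_1 = (-2, 3, -1, 1)
  u_2 = (-2/5, -2/5, 14/5, 16/5)

Orthogonality check:
  u_2 · u_1 = 0 (should be 0)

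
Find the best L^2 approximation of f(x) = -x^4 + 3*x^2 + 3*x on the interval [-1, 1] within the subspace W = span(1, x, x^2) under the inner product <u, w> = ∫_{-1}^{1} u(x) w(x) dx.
g(x) = 15*x^2/7 + 3*x + 3/35

The best approximation g ∈ W is the orthogonal projection of f onto W. Writing g = a_0 + a_1 x + a_2 x^2, the coefficients solve the normal equations G · a = b where
  G_{ij} = <φ_i, φ_j> and b_i = <f, φ_i>, with φ_0 = 1, φ_1 = x, φ_2 = x^2.
G =
  [2, 0, 2/3]
  [0, 2/3, 0]
  [2/3, 0, 2/5],
b = (8/5, 2, 32/35).
Solving gives a_0 = 3/35, a_1 = 3, a_2 = 15/7, so
  g(x) = 15*x^2/7 + 3*x + 3/35.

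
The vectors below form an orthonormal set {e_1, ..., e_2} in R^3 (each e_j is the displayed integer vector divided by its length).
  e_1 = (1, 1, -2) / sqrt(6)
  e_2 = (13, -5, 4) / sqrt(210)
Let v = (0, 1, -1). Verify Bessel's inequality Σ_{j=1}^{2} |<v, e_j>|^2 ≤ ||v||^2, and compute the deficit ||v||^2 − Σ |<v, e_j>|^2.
Σ |<v, e_j>|^2 = 66/35; ||v||^2 = 2; deficit = 4/35

Write each e_j = u_j / sqrt(<u_j, u_j>) where u_j is the displayed integer vector. Then <v, e_j> = <v, u_j> / sqrt(<u_j, u_j>), so |<v, e_j>|^2 = <v, u_j>^2 / <u_j, u_j>.
Coefficients: <v, e_1> = 3/sqrt(6), <v, e_2> = -9/sqrt(210).
Square and sum: Σ |<v, e_j>|^2 = 66/35.
Compute ||v||^2 = v·v = 2.
Deficit = 2 − 66/35 = 4/35 ≥ 0, confirming Bessel's inequality. (The deficit equals ||v − Σ <v,e_j> e_j||^2, the squared distance from v to span{e_j}.)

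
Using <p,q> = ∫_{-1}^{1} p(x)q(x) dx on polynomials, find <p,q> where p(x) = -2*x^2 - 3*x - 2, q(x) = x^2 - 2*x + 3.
<p,q> = -212/15

Expand the product: p(x)·q(x) = -2*x^4 + x^3 - 2*x^2 - 5*x - 6.
∫_{-1}^{1} of each monomial x^k gives [2/(k+1) if k even, 0 if k odd]. Integrating term-by-term (or equivalently evaluating the antiderivative F(x) = -2*x^5/5 + x^4/4 - 2*x^3/3 - 5*x^2/2 - 6*x at the endpoints):
  F(1) − F(−1) = -559/60 − (289/60) = -212/15.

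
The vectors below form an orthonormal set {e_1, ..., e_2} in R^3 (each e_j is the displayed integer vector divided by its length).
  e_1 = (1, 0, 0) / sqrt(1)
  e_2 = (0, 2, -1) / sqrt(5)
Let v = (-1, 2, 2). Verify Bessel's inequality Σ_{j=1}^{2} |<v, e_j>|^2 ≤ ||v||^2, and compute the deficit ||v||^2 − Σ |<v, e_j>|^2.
Σ |<v, e_j>|^2 = 9/5; ||v||^2 = 9; deficit = 36/5

Write each e_j = u_j / sqrt(<u_j, u_j>) where u_j is the displayed integer vector. Then <v, e_j> = <v, u_j> / sqrt(<u_j, u_j>), so |<v, e_j>|^2 = <v, u_j>^2 / <u_j, u_j>.
Coefficients: <v, e_1> = -1/sqrt(1), <v, e_2> = 2/sqrt(5).
Square and sum: Σ |<v, e_j>|^2 = 9/5.
Compute ||v||^2 = v·v = 9.
Deficit = 9 − 9/5 = 36/5 ≥ 0, confirming Bessel's inequality. (The deficit equals ||v − Σ <v,e_j> e_j||^2, the squared distance from v to span{e_j}.)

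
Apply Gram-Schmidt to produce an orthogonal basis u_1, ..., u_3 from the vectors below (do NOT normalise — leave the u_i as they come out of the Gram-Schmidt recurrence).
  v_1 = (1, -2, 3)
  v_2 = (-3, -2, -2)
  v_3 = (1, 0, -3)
Orthogonal basis:
  u_1 = (1, -2, 3)
  u_2 = (-37/14, -19/7, -13/14)
  u_3 = (340/213, -238/213, -272/213)

Apply the Gram-Schmidt recurrence
  u_1 = v_1
  u_i = v_i − Σ_{j<i} ((v_i · u_j) / (u_j · u_j)) · u_j.

Step by step this gives:
  u_1 = (1, -2, 3)
  u_2 = (-37/14, -19/7, -13/14)
  u_3 = (340/213, -238/213, -272/213)

Orthogonality check:
  u_2 · u_1 = 0 (should be 0)
  u_3 · u_1 = 0 (should be 0)
  u_3 · u_2 = 0 (should be 0)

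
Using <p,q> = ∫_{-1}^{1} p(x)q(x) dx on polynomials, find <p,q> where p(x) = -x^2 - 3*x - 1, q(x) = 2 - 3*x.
<p,q> = 2/3

Expand the product: p(x)·q(x) = 3*x^3 + 7*x^2 - 3*x - 2.
∫_{-1}^{1} of each monomial x^k gives [2/(k+1) if k even, 0 if k odd]. Integrating term-by-term (or equivalently evaluating the antiderivative F(x) = 3*x^4/4 + 7*x^3/3 - 3*x^2/2 - 2*x at the endpoints):
  F(1) − F(−1) = -5/12 − (-13/12) = 2/3.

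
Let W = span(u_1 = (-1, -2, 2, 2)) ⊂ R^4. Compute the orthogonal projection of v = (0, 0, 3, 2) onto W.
proj_W(v) = (-10/13, -20/13, 20/13, 20/13)

Set up U = [u_1 | ... | u_1] ∈ R^(4×1). The projector onto W = col(U) is P = U (U^T U)^(-1) U^T.
Compute U^T U =
  [13],
and U^T v = (10).
Solve U^T U · c = U^T v for the coefficients: c = (10/13). The projection is proj_W(v) = U c.
Check: (v - proj_W(v)) · u_1 = 0  (should be 0).
Result: proj_W(v) = (-10/13, -20/13, 20/13, 20/13).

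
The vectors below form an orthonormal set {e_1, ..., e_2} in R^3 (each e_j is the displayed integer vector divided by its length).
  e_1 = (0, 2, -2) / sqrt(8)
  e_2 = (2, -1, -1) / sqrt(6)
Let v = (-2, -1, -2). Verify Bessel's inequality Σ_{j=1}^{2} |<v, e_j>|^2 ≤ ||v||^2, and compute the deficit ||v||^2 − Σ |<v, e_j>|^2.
Σ |<v, e_j>|^2 = 2/3; ||v||^2 = 9; deficit = 25/3

Write each e_j = u_j / sqrt(<u_j, u_j>) where u_j is the displayed integer vector. Then <v, e_j> = <v, u_j> / sqrt(<u_j, u_j>), so |<v, e_j>|^2 = <v, u_j>^2 / <u_j, u_j>.
Coefficients: <v, e_1> = 2/sqrt(8), <v, e_2> = -1/sqrt(6).
Square and sum: Σ |<v, e_j>|^2 = 2/3.
Compute ||v||^2 = v·v = 9.
Deficit = 9 − 2/3 = 25/3 ≥ 0, confirming Bessel's inequality. (The deficit equals ||v − Σ <v,e_j> e_j||^2, the squared distance from v to span{e_j}.)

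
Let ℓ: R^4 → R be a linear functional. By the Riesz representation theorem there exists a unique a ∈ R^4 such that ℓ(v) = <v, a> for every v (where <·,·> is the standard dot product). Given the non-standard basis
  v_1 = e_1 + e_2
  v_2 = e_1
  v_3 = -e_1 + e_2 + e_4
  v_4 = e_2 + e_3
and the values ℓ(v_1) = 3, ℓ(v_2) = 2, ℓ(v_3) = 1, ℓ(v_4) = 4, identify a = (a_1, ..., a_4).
a = (2, 1, 3, 2)

Write a = (a_1, ..., a_4) in the standard basis. For each basis vector v_i, ℓ(v_i) = <v_i, a> is a linear equation in the a_j's. Collect the n equations into a matrix system V a = ℓ, where row i of V is v_i (expressed in the standard basis). Since V is invertible (lower-triangular with 1s on the diagonal, up to permutation), solve by back-substitution:
  V =
[[1, 1, 0, 0],
 [1, 0, 0, 0],
 [-1, 1, 0, 1],
 [0, 1, 1, 0]]
  V a = (3, 2, 1, 4)
Solving gives a = (2, 1, 3, 2).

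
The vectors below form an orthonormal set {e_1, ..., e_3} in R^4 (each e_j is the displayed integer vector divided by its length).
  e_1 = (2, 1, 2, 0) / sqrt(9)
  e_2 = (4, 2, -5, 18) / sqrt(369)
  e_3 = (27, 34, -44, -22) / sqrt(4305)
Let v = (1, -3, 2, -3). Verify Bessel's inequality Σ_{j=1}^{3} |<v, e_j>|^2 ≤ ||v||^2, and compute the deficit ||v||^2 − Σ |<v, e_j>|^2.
Σ |<v, e_j>|^2 = 1574/105; ||v||^2 = 23; deficit = 841/105

Write each e_j = u_j / sqrt(<u_j, u_j>) where u_j is the displayed integer vector. Then <v, e_j> = <v, u_j> / sqrt(<u_j, u_j>), so |<v, e_j>|^2 = <v, u_j>^2 / <u_j, u_j>.
Coefficients: <v, e_1> = 3/sqrt(9), <v, e_2> = -66/sqrt(369), <v, e_3> = -97/sqrt(4305).
Square and sum: Σ |<v, e_j>|^2 = 1574/105.
Compute ||v||^2 = v·v = 23.
Deficit = 23 − 1574/105 = 841/105 ≥ 0, confirming Bessel's inequality. (The deficit equals ||v − Σ <v,e_j> e_j||^2, the squared distance from v to span{e_j}.)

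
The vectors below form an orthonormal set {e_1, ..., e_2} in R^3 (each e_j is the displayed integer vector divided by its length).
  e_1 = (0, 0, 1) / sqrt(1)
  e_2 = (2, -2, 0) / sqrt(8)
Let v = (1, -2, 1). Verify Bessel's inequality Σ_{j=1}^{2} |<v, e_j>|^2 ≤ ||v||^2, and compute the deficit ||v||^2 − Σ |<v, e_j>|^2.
Σ |<v, e_j>|^2 = 11/2; ||v||^2 = 6; deficit = 1/2

Write each e_j = u_j / sqrt(<u_j, u_j>) where u_j is the displayed integer vector. Then <v, e_j> = <v, u_j> / sqrt(<u_j, u_j>), so |<v, e_j>|^2 = <v, u_j>^2 / <u_j, u_j>.
Coefficients: <v, e_1> = 1/sqrt(1), <v, e_2> = 6/sqrt(8).
Square and sum: Σ |<v, e_j>|^2 = 11/2.
Compute ||v||^2 = v·v = 6.
Deficit = 6 − 11/2 = 1/2 ≥ 0, confirming Bessel's inequality. (The deficit equals ||v − Σ <v,e_j> e_j||^2, the squared distance from v to span{e_j}.)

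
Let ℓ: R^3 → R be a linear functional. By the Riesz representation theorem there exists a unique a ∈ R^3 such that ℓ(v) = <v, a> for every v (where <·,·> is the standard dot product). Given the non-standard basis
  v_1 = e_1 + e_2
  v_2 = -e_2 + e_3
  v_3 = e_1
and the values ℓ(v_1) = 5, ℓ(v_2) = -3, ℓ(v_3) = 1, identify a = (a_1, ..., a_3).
a = (1, 4, 1)

Write a = (a_1, ..., a_3) in the standard basis. For each basis vector v_i, ℓ(v_i) = <v_i, a> is a linear equation in the a_j's. Collect the n equations into a matrix system V a = ℓ, where row i of V is v_i (expressed in the standard basis). Since V is invertible (lower-triangular with 1s on the diagonal, up to permutation), solve by back-substitution:
  V =
[[1, 1, 0],
 [0, -1, 1],
 [1, 0, 0]]
  V a = (5, -3, 1)
Solving gives a = (1, 4, 1).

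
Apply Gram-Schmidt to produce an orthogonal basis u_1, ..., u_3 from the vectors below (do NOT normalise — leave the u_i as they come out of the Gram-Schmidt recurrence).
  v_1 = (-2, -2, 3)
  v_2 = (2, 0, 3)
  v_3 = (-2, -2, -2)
Orthogonal basis:
  u_1 = (-2, -2, 3)
  u_2 = (44/17, 10/17, 36/17)
  u_3 = (30/49, -60/49, -20/49)

Apply the Gram-Schmidt recurrence
  u_1 = v_1
  u_i = v_i − Σ_{j<i} ((v_i · u_j) / (u_j · u_j)) · u_j.

Step by step this gives:
  u_1 = (-2, -2, 3)
  u_2 = (44/17, 10/17, 36/17)
  u_3 = (30/49, -60/49, -20/49)

Orthogonality check:
  u_2 · u_1 = 0 (should be 0)
  u_3 · u_1 = 0 (should be 0)
  u_3 · u_2 = 0 (should be 0)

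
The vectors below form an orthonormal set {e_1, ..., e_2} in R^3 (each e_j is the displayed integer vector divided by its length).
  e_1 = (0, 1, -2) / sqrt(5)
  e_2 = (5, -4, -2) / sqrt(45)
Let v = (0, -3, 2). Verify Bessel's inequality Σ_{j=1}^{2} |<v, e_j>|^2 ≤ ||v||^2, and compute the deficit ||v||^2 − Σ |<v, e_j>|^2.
Σ |<v, e_j>|^2 = 101/9; ||v||^2 = 13; deficit = 16/9

Write each e_j = u_j / sqrt(<u_j, u_j>) where u_j is the displayed integer vector. Then <v, e_j> = <v, u_j> / sqrt(<u_j, u_j>), so |<v, e_j>|^2 = <v, u_j>^2 / <u_j, u_j>.
Coefficients: <v, e_1> = -7/sqrt(5), <v, e_2> = 8/sqrt(45).
Square and sum: Σ |<v, e_j>|^2 = 101/9.
Compute ||v||^2 = v·v = 13.
Deficit = 13 − 101/9 = 16/9 ≥ 0, confirming Bessel's inequality. (The deficit equals ||v − Σ <v,e_j> e_j||^2, the squared distance from v to span{e_j}.)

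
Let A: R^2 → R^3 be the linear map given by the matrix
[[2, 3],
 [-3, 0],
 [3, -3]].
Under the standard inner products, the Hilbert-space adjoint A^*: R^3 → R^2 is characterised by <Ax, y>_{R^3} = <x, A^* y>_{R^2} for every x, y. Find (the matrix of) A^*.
A^* = A^T =
[[2, -3, 3],
 [3, 0, -3]]

For real matrices with standard dot products, the defining identity <Ax, y> = <x, A^* y> gives (Ax)^T y = x^T (A^*) y, i.e. x^T A^T y = x^T (A^*) y. Since this holds for all x, y, we must have A^* = A^T. Therefore
A^* =
[[2, -3, 3],
 [3, 0, -3]].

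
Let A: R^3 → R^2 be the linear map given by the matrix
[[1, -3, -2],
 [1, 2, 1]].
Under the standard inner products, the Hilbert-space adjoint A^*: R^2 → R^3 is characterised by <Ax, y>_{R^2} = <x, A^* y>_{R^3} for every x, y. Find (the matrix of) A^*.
A^* = A^T =
[[1, 1],
 [-3, 2],
 [-2, 1]]

For real matrices with standard dot products, the defining identity <Ax, y> = <x, A^* y> gives (Ax)^T y = x^T (A^*) y, i.e. x^T A^T y = x^T (A^*) y. Since this holds for all x, y, we must have A^* = A^T. Therefore
A^* =
[[1, 1],
 [-3, 2],
 [-2, 1]].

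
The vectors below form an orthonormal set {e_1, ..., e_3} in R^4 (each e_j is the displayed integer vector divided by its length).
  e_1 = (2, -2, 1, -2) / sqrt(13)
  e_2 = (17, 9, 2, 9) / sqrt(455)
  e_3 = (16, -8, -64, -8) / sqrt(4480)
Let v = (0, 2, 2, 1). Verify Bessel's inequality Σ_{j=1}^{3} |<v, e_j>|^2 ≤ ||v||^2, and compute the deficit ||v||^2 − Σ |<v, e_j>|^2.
Σ |<v, e_j>|^2 = 17/2; ||v||^2 = 9; deficit = 1/2

Write each e_j = u_j / sqrt(<u_j, u_j>) where u_j is the displayed integer vector. Then <v, e_j> = <v, u_j> / sqrt(<u_j, u_j>), so |<v, e_j>|^2 = <v, u_j>^2 / <u_j, u_j>.
Coefficients: <v, e_1> = -4/sqrt(13), <v, e_2> = 31/sqrt(455), <v, e_3> = -152/sqrt(4480).
Square and sum: Σ |<v, e_j>|^2 = 17/2.
Compute ||v||^2 = v·v = 9.
Deficit = 9 − 17/2 = 1/2 ≥ 0, confirming Bessel's inequality. (The deficit equals ||v − Σ <v,e_j> e_j||^2, the squared distance from v to span{e_j}.)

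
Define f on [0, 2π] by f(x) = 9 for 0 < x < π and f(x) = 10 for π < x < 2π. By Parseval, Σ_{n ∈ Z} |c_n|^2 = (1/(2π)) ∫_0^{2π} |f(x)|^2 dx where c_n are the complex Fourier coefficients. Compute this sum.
Σ |c_n|^2 = 181/2

Parseval equates the L^2 energy of f (normalised by 1/(2π)) with the ℓ^2 sum of its Fourier coefficients: (1/(2π)) ∫_0^{2π} |f|^2 = Σ |c_n|^2.
Compute the left side: (1/(2π)) [∫_0^π 9^2 dx + ∫_π^{2π} 10^2 dx] = (1/(2π)) · (81π + 100π) = (81 + 100)/2 = 181/2.
So Σ_{n ∈ Z} |c_n|^2 = 181/2.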